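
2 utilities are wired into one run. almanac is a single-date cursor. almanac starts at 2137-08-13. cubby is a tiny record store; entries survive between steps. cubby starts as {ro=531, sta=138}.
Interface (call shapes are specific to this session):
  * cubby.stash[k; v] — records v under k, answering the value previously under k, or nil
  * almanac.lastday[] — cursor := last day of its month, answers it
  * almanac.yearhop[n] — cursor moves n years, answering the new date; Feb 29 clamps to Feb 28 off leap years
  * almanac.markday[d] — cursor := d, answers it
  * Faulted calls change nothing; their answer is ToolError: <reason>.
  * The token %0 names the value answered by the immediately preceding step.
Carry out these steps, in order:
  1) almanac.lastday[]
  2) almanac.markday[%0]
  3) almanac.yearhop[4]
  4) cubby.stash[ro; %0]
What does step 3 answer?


Answer: 2141-08-31

Derivation:
·→ almanac.lastday()
·← 2137-08-31
·→ almanac.markday(d='%0')
·← 2137-08-31
·→ almanac.yearhop(n='4')
·← 2141-08-31
·→ cubby.stash(k='ro', v='%0')
·← 531


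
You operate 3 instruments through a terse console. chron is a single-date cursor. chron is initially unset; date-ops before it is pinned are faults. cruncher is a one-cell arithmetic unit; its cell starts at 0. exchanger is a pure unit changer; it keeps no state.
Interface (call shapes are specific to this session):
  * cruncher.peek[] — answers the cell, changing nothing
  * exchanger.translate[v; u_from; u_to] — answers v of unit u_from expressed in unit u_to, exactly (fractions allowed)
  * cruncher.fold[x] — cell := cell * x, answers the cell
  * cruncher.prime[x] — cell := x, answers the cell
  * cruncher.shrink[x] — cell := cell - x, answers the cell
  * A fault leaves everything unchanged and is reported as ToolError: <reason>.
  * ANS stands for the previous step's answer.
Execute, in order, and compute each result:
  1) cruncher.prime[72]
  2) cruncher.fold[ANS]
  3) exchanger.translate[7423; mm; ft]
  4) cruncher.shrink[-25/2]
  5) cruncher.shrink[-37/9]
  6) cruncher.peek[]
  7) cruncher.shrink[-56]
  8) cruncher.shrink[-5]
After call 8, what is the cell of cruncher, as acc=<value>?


% 1. cruncher.prime(x: 72) -> 72
% 2. cruncher.fold(x: ANS) -> 5184
% 3. exchanger.translate(v: 7423, u_from: mm, u_to: ft) -> 37115/1524
% 4. cruncher.shrink(x: -25/2) -> 10393/2
% 5. cruncher.shrink(x: -37/9) -> 93611/18
% 6. cruncher.peek() -> 93611/18
% 7. cruncher.shrink(x: -56) -> 94619/18
% 8. cruncher.shrink(x: -5) -> 94709/18

Answer: acc=94709/18


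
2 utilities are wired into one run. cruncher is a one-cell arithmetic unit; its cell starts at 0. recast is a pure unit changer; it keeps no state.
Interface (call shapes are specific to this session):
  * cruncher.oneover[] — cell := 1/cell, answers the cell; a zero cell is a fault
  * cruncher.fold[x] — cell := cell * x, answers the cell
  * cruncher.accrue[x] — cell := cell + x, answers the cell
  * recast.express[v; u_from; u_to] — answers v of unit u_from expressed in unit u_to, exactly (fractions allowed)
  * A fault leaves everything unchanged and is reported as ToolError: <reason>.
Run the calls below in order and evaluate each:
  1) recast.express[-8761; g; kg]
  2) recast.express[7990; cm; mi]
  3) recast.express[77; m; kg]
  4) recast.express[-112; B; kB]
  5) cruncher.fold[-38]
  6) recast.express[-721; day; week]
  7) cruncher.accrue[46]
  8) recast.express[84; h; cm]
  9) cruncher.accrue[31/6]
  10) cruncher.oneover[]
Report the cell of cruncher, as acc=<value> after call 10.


% recast.express v='-8761' u_from='g' u_to='kg'
= -8761/1000
% recast.express v='7990' u_from='cm' u_to='mi'
= 19975/402336
% recast.express v='77' u_from='m' u_to='kg'
= ToolError: incompatible units
% recast.express v='-112' u_from='B' u_to='kB'
= -14/125
% cruncher.fold x='-38'
= 0
% recast.express v='-721' u_from='day' u_to='week'
= -103
% cruncher.accrue x='46'
= 46
% recast.express v='84' u_from='h' u_to='cm'
= ToolError: incompatible units
% cruncher.accrue x='31/6'
= 307/6
% cruncher.oneover
= 6/307

Answer: acc=6/307


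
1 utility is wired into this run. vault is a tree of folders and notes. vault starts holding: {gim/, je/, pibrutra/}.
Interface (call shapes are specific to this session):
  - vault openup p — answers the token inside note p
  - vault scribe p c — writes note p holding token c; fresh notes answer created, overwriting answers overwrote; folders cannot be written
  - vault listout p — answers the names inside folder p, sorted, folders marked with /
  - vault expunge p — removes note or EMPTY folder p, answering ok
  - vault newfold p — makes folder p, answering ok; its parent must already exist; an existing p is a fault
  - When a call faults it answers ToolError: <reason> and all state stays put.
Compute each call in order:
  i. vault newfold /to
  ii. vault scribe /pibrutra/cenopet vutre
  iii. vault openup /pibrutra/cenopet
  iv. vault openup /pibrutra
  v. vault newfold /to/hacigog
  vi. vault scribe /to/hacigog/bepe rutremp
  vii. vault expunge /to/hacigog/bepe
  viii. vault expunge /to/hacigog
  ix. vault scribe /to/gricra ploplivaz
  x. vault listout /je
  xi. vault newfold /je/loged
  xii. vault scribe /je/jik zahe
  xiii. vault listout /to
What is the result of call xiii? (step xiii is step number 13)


Answer: [gricra]

Derivation:
CALL vault newfold[/to]
RET  ok
CALL vault scribe[/pibrutra/cenopet; vutre]
RET  created
CALL vault openup[/pibrutra/cenopet]
RET  vutre
CALL vault openup[/pibrutra]
RET  ToolError: is a directory
CALL vault newfold[/to/hacigog]
RET  ok
CALL vault scribe[/to/hacigog/bepe; rutremp]
RET  created
CALL vault expunge[/to/hacigog/bepe]
RET  ok
CALL vault expunge[/to/hacigog]
RET  ok
CALL vault scribe[/to/gricra; ploplivaz]
RET  created
CALL vault listout[/je]
RET  []
CALL vault newfold[/je/loged]
RET  ok
CALL vault scribe[/je/jik; zahe]
RET  created
CALL vault listout[/to]
RET  [gricra]


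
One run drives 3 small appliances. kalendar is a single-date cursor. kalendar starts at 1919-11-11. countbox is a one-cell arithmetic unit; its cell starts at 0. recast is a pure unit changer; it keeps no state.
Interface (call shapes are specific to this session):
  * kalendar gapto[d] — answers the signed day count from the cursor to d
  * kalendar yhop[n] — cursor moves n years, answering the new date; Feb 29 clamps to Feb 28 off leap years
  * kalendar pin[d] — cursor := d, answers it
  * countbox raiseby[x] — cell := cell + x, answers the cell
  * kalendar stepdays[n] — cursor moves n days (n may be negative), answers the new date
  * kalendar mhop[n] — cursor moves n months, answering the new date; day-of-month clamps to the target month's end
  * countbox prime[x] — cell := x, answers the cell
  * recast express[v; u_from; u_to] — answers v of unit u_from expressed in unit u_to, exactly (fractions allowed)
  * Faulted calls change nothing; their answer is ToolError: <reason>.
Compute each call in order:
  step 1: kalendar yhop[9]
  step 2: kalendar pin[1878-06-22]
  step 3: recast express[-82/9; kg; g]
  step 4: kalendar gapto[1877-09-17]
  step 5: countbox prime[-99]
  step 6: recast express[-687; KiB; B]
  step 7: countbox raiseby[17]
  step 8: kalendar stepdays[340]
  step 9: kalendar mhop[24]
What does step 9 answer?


Answer: 1881-05-28

Derivation:
Act: kalendar yhop[9]
Obs: 1928-11-11
Act: kalendar pin[1878-06-22]
Obs: 1878-06-22
Act: recast express[-82/9; kg; g]
Obs: -82000/9
Act: kalendar gapto[1877-09-17]
Obs: -278
Act: countbox prime[-99]
Obs: -99
Act: recast express[-687; KiB; B]
Obs: -703488
Act: countbox raiseby[17]
Obs: -82
Act: kalendar stepdays[340]
Obs: 1879-05-28
Act: kalendar mhop[24]
Obs: 1881-05-28


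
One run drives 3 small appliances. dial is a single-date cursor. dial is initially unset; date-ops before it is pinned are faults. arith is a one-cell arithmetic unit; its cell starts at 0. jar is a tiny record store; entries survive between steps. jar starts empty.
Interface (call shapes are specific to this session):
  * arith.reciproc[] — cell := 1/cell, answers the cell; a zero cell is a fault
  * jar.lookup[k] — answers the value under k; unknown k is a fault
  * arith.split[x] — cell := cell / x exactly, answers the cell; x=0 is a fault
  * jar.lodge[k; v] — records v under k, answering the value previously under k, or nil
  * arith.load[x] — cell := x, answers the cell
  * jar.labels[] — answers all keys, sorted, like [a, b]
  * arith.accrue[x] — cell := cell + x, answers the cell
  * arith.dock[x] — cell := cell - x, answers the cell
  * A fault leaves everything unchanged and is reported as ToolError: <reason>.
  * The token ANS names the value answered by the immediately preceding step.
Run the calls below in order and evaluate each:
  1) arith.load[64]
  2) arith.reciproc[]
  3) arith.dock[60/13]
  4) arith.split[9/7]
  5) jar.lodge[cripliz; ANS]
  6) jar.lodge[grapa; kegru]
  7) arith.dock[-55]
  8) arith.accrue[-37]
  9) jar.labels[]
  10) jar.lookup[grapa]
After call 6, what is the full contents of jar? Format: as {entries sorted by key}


Answer: {cripliz=-26789/7488, grapa=kegru}

Derivation:
Step: arith.load[x='64']
Result: 64
Step: arith.reciproc[]
Result: 1/64
Step: arith.dock[x='60/13']
Result: -3827/832
Step: arith.split[x='9/7']
Result: -26789/7488
Step: jar.lodge[k='cripliz'; v='ANS']
Result: nil
Step: jar.lodge[k='grapa'; v='kegru']
Result: nil
Step: arith.dock[x='-55']
Result: 385051/7488
Step: arith.accrue[x='-37']
Result: 107995/7488
Step: jar.labels[]
Result: [cripliz, grapa]
Step: jar.lookup[k='grapa']
Result: kegru


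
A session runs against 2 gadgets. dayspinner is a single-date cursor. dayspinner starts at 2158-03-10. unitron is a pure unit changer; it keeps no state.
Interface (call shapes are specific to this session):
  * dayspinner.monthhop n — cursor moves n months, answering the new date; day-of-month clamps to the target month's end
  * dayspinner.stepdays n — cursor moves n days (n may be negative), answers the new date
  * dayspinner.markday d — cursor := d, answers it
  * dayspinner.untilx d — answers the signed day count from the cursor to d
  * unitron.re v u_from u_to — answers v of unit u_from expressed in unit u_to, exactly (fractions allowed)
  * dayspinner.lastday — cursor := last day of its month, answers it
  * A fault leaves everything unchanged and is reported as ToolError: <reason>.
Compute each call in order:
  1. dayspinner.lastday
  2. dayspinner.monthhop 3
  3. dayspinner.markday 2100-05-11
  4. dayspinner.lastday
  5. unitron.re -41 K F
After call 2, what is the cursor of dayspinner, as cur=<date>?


Answer: cur=2158-06-30

Derivation:
% 1. dayspinner.lastday() : 2158-03-31
% 2. dayspinner.monthhop(n=3) : 2158-06-30
% 3. dayspinner.markday(d=2100-05-11) : 2100-05-11
% 4. dayspinner.lastday() : 2100-05-31
% 5. unitron.re(v=-41, u_from=K, u_to=F) : -53347/100


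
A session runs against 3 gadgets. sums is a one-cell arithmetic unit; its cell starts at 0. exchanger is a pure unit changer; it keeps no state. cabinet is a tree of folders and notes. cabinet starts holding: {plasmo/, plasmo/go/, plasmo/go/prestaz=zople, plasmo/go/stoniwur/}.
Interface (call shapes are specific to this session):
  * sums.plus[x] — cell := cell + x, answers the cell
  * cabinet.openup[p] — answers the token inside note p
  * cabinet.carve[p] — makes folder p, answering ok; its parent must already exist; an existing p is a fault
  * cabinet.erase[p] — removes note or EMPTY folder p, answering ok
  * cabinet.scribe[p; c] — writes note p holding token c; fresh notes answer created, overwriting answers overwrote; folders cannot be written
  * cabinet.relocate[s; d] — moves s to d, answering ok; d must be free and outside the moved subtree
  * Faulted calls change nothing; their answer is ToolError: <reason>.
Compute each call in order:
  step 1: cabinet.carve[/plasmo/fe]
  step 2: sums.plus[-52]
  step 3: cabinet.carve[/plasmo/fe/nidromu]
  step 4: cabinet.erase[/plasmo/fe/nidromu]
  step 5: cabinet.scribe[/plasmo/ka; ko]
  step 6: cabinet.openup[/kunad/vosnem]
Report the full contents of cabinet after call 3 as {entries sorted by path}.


==> carve(p='/plasmo/fe')
<== ok
==> plus(x='-52')
<== -52
==> carve(p='/plasmo/fe/nidromu')
<== ok
==> erase(p='/plasmo/fe/nidromu')
<== ok
==> scribe(p='/plasmo/ka', c='ko')
<== created
==> openup(p='/kunad/vosnem')
<== ToolError: not found

Answer: {plasmo/, plasmo/fe/, plasmo/fe/nidromu/, plasmo/go/, plasmo/go/prestaz=zople, plasmo/go/stoniwur/}


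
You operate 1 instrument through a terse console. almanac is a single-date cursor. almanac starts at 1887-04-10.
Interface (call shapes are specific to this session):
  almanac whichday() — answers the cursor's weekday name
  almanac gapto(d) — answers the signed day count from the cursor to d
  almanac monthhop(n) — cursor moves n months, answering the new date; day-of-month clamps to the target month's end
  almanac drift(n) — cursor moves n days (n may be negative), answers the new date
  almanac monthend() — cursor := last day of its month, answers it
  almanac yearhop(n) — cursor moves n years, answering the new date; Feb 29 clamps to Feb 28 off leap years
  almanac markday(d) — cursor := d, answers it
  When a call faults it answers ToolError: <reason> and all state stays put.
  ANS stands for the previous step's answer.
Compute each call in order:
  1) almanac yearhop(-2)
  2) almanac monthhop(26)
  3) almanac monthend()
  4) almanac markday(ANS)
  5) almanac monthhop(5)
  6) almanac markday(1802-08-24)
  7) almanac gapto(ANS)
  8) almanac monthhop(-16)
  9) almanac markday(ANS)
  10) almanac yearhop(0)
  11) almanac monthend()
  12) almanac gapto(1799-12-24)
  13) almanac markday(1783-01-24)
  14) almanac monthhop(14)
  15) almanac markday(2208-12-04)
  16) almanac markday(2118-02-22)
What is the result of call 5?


-- 1. almanac yearhop(n→-2) ~> 1885-04-10
-- 2. almanac monthhop(n→26) ~> 1887-06-10
-- 3. almanac monthend() ~> 1887-06-30
-- 4. almanac markday(d→ANS) ~> 1887-06-30
-- 5. almanac monthhop(n→5) ~> 1887-11-30
-- 6. almanac markday(d→1802-08-24) ~> 1802-08-24
-- 7. almanac gapto(d→ANS) ~> 0
-- 8. almanac monthhop(n→-16) ~> 1801-04-24
-- 9. almanac markday(d→ANS) ~> 1801-04-24
-- 10. almanac yearhop(n→0) ~> 1801-04-24
-- 11. almanac monthend() ~> 1801-04-30
-- 12. almanac gapto(d→1799-12-24) ~> -492
-- 13. almanac markday(d→1783-01-24) ~> 1783-01-24
-- 14. almanac monthhop(n→14) ~> 1784-03-24
-- 15. almanac markday(d→2208-12-04) ~> 2208-12-04
-- 16. almanac markday(d→2118-02-22) ~> 2118-02-22

Answer: 1887-11-30


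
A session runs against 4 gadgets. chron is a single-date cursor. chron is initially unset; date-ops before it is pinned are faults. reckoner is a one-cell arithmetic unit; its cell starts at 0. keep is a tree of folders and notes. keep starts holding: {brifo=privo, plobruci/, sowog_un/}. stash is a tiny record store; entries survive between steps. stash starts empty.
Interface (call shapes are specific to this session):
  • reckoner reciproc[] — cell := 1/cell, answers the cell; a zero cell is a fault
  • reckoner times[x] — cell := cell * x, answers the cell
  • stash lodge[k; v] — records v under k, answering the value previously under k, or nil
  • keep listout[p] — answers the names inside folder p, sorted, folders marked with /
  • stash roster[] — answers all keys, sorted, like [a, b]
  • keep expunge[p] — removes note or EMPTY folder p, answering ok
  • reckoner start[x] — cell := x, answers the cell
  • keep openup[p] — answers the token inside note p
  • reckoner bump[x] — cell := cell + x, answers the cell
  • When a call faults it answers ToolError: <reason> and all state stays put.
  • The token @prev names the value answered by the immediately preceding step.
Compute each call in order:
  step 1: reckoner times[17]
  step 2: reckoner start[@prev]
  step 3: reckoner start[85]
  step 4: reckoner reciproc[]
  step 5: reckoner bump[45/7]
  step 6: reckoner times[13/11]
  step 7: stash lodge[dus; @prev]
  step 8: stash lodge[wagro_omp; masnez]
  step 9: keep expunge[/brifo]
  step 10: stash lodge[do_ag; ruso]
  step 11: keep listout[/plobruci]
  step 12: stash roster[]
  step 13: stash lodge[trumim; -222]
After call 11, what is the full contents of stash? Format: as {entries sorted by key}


Answer: {do_ag=ruso, dus=49816/6545, wagro_omp=masnez}

Derivation:
Then reckoner times passing x: 17, → 0.
I call reckoner start passing x: @prev, yielding 0.
Now I run reckoner start passing x: 85: 85.
Calling reckoner reciproc(): 1/85.
I run reckoner bump passing x: 45/7, which returns 3832/595.
Invoking reckoner times passing x: 13/11, and see 49816/6545.
Calling stash lodge passing k: dus, v: @prev, giving nil.
Then stash lodge passing k: wagro_omp, v: masnez: nil.
Calling keep expunge passing p: /brifo, giving ok.
I try stash lodge passing k: do_ag, v: ruso, giving nil.
Invoking keep listout passing p: /plobruci, giving [].
Calling stash roster(), → [do_ag, dus, wagro_omp].
I use stash lodge passing k: trumim, v: -222, which returns nil.


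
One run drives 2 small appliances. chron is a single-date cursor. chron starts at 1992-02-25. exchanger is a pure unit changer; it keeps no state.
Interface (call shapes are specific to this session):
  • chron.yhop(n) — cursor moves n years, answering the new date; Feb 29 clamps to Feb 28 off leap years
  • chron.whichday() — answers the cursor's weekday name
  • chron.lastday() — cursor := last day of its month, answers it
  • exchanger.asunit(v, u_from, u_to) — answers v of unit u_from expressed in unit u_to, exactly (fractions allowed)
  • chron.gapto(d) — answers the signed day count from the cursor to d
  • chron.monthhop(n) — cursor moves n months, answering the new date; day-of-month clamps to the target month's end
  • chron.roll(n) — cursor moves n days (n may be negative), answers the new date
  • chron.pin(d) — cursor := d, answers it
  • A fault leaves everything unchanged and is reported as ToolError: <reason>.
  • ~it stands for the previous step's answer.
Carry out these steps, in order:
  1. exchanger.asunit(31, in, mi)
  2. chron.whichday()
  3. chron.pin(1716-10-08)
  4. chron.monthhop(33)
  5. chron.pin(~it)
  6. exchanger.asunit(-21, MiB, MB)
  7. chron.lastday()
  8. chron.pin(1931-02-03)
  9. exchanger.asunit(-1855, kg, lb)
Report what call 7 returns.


~$ exchanger.asunit 31 in mi
  31/63360
~$ chron.whichday
  Tuesday
~$ chron.pin 1716-10-08
  1716-10-08
~$ chron.monthhop 33
  1719-07-08
~$ chron.pin ~it
  1719-07-08
~$ exchanger.asunit -21 MiB MB
  -344064/15625
~$ chron.lastday
  1719-07-31
~$ chron.pin 1931-02-03
  1931-02-03
~$ exchanger.asunit -1855 kg lb
  -26500000000/6479891

Answer: 1719-07-31


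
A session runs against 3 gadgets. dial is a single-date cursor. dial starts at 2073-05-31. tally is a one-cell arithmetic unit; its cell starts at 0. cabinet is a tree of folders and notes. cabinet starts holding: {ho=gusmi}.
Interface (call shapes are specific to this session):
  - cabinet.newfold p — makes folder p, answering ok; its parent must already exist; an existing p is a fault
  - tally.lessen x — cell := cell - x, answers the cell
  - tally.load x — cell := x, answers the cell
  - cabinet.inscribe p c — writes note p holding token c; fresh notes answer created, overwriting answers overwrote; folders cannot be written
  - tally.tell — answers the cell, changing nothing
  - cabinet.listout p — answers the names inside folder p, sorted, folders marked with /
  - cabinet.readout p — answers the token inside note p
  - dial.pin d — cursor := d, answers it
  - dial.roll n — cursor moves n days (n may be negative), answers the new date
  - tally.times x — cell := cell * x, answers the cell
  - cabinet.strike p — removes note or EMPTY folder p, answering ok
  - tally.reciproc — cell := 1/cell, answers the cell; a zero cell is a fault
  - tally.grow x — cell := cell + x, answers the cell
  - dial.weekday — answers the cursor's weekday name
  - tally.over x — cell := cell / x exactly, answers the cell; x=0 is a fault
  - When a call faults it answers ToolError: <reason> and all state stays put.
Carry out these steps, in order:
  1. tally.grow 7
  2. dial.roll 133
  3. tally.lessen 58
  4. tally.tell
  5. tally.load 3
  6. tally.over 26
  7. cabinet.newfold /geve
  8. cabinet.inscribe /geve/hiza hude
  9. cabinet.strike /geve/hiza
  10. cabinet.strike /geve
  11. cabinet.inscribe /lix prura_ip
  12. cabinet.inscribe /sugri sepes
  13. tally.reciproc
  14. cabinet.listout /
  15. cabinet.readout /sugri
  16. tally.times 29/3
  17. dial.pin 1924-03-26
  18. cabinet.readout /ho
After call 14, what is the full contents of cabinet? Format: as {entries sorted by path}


Answer: {ho=gusmi, lix=prura_ip, sugri=sepes}

Derivation:
Step: grow[x: 7]
Result: 7
Step: roll[n: 133]
Result: 2073-10-11
Step: lessen[x: 58]
Result: -51
Step: tell[]
Result: -51
Step: load[x: 3]
Result: 3
Step: over[x: 26]
Result: 3/26
Step: newfold[p: /geve]
Result: ok
Step: inscribe[p: /geve/hiza; c: hude]
Result: created
Step: strike[p: /geve/hiza]
Result: ok
Step: strike[p: /geve]
Result: ok
Step: inscribe[p: /lix; c: prura_ip]
Result: created
Step: inscribe[p: /sugri; c: sepes]
Result: created
Step: reciproc[]
Result: 26/3
Step: listout[p: /]
Result: [ho, lix, sugri]
Step: readout[p: /sugri]
Result: sepes
Step: times[x: 29/3]
Result: 754/9
Step: pin[d: 1924-03-26]
Result: 1924-03-26
Step: readout[p: /ho]
Result: gusmi


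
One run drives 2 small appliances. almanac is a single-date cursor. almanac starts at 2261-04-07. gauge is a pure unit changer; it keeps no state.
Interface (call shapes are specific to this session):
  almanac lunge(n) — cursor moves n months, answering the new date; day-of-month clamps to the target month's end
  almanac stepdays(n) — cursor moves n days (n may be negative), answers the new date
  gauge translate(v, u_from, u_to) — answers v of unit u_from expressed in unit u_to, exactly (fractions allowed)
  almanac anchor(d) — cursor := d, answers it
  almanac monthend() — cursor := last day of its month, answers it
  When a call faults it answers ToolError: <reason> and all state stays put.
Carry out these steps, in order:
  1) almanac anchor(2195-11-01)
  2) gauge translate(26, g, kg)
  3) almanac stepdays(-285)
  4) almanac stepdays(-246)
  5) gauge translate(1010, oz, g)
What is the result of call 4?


Answer: 2194-05-19

Derivation:
==> almanac anchor(d→2195-11-01)
<== 2195-11-01
==> gauge translate(v→26, u_from→g, u_to→kg)
<== 13/500
==> almanac stepdays(n→-285)
<== 2195-01-20
==> almanac stepdays(n→-246)
<== 2194-05-19
==> gauge translate(v→1010, u_from→oz, u_to→g)
<== 4581282937/160000


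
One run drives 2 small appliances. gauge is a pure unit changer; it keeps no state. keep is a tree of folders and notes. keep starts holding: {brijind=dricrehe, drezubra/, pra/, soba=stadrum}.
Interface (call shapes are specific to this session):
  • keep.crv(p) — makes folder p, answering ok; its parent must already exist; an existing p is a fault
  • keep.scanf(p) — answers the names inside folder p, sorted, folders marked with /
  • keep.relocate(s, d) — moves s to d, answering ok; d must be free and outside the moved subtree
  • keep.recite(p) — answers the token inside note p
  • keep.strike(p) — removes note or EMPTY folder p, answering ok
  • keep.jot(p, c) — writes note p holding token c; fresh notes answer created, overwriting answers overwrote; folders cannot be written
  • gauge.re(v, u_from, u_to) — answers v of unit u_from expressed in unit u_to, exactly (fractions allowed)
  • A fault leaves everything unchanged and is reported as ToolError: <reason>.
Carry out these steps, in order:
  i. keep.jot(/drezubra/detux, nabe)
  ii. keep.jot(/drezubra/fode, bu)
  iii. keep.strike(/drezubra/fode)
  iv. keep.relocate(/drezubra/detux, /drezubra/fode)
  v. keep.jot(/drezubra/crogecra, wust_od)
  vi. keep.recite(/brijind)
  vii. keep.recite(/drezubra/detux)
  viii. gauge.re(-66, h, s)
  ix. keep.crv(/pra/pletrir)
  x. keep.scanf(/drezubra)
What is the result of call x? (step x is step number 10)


Using keep.jot(p: /drezubra/detux, c: nabe), which returns created.
I call keep.jot(p: /drezubra/fode, c: bu), and observe created.
Invoking keep.strike(p: /drezubra/fode), and observe ok.
I use keep.relocate(s: /drezubra/detux, d: /drezubra/fode), giving ok.
Using keep.jot(p: /drezubra/crogecra, c: wust_od), → created.
I invoke keep.recite(p: /brijind), → dricrehe.
I try keep.recite(p: /drezubra/detux), and get ToolError: not found.
I use gauge.re(v: -66, u_from: h, u_to: s), giving -237600.
Now I run keep.crv(p: /pra/pletrir), and see ok.
I try keep.scanf(p: /drezubra), yielding [crogecra, fode].

Answer: [crogecra, fode]


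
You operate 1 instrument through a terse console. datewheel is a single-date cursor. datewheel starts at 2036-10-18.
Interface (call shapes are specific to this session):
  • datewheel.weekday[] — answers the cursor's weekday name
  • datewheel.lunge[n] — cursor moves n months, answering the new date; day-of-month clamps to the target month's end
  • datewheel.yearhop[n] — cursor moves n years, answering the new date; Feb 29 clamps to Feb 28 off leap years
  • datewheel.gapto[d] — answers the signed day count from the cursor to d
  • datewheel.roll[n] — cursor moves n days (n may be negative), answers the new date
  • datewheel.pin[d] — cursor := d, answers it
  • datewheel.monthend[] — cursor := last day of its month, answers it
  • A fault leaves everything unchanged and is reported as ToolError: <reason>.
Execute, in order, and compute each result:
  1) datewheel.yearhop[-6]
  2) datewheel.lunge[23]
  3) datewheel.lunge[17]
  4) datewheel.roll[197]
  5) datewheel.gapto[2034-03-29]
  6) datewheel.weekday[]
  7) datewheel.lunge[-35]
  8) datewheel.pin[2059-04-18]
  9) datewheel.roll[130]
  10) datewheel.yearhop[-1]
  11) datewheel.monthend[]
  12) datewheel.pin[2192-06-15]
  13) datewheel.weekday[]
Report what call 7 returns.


Answer: 2031-10-03

Derivation:
% yearhop(n→-6) -> 2030-10-18
% lunge(n→23) -> 2032-09-18
% lunge(n→17) -> 2034-02-18
% roll(n→197) -> 2034-09-03
% gapto(d→2034-03-29) -> -158
% weekday() -> Sunday
% lunge(n→-35) -> 2031-10-03
% pin(d→2059-04-18) -> 2059-04-18
% roll(n→130) -> 2059-08-26
% yearhop(n→-1) -> 2058-08-26
% monthend() -> 2058-08-31
% pin(d→2192-06-15) -> 2192-06-15
% weekday() -> Friday


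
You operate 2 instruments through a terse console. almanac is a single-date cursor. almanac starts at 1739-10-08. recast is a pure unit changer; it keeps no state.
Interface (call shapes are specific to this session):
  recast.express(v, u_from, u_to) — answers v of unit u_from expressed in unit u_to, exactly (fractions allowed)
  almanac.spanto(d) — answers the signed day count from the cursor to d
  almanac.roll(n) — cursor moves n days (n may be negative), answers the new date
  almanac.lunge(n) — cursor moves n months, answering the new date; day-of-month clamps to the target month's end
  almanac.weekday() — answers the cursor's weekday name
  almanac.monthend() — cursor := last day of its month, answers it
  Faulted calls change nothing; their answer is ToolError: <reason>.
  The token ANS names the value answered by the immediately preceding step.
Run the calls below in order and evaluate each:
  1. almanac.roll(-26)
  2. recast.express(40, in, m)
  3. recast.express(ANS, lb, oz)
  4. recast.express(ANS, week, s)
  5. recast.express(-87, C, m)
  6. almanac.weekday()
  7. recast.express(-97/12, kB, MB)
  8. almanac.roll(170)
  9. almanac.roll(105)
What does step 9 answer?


# 1. almanac.roll(n→-26) : 1739-09-12
# 2. recast.express(v→40, u_from→in, u_to→m) : 127/125
# 3. recast.express(v→ANS, u_from→lb, u_to→oz) : 2032/125
# 4. recast.express(v→ANS, u_from→week, u_to→s) : 49158144/5
# 5. recast.express(v→-87, u_from→C, u_to→m) : ToolError: incompatible units
# 6. almanac.weekday() : Saturday
# 7. recast.express(v→-97/12, u_from→kB, u_to→MB) : -97/12000
# 8. almanac.roll(n→170) : 1740-02-29
# 9. almanac.roll(n→105) : 1740-06-13

Answer: 1740-06-13


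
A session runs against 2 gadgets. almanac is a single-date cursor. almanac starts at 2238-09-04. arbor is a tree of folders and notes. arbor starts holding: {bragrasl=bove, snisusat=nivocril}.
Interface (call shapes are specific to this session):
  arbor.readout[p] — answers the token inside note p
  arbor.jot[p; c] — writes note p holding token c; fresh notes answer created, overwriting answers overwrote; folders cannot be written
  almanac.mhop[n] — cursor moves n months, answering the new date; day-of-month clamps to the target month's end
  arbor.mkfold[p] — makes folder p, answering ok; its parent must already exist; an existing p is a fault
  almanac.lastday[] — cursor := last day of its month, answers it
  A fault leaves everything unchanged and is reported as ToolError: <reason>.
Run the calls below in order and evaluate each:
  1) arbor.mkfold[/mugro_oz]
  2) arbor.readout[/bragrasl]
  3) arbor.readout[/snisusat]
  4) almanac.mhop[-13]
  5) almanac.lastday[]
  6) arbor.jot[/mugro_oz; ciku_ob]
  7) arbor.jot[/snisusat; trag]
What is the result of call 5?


·→ arbor.mkfold(p='/mugro_oz')
·← ok
·→ arbor.readout(p='/bragrasl')
·← bove
·→ arbor.readout(p='/snisusat')
·← nivocril
·→ almanac.mhop(n='-13')
·← 2237-08-04
·→ almanac.lastday()
·← 2237-08-31
·→ arbor.jot(p='/mugro_oz', c='ciku_ob')
·← ToolError: is a directory
·→ arbor.jot(p='/snisusat', c='trag')
·← overwrote

Answer: 2237-08-31


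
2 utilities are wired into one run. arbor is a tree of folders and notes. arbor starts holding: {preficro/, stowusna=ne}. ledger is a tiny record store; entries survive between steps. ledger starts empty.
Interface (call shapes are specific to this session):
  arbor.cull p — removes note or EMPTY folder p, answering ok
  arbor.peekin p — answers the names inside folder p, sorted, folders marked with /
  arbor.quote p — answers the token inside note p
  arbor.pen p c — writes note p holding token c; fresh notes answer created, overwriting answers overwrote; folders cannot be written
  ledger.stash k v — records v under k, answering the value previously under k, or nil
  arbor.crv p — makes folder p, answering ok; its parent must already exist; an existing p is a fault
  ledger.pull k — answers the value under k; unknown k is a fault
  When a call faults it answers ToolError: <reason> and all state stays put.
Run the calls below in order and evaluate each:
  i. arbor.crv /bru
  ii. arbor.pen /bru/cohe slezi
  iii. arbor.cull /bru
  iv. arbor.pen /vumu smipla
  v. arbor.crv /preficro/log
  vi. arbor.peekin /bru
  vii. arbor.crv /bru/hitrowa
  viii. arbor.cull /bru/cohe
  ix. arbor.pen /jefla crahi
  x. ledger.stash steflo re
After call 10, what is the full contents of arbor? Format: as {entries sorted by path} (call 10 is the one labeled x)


Answer: {bru/, bru/hitrowa/, jefla=crahi, preficro/, preficro/log/, stowusna=ne, vumu=smipla}

Derivation:
==> arbor.crv(p: /bru)
<== ok
==> arbor.pen(p: /bru/cohe, c: slezi)
<== created
==> arbor.cull(p: /bru)
<== ToolError: not empty
==> arbor.pen(p: /vumu, c: smipla)
<== created
==> arbor.crv(p: /preficro/log)
<== ok
==> arbor.peekin(p: /bru)
<== [cohe]
==> arbor.crv(p: /bru/hitrowa)
<== ok
==> arbor.cull(p: /bru/cohe)
<== ok
==> arbor.pen(p: /jefla, c: crahi)
<== created
==> ledger.stash(k: steflo, v: re)
<== nil


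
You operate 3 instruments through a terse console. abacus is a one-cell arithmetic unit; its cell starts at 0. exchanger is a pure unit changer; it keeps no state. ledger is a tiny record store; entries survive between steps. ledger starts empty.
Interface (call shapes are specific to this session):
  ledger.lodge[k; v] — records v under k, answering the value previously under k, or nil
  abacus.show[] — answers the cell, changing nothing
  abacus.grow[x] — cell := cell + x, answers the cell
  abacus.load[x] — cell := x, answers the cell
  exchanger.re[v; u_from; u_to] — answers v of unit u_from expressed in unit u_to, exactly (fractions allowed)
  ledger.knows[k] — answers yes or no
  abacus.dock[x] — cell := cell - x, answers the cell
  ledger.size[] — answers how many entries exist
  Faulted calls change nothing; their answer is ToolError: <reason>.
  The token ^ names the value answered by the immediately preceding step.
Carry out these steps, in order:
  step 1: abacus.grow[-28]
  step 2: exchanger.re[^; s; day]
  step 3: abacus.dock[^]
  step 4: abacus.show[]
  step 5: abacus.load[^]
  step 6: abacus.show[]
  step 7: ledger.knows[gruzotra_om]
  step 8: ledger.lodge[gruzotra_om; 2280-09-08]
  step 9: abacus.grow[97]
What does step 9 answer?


Answer: 1490407/21600

Derivation:
% abacus.grow -28
:: -28
% exchanger.re ^ s day
:: -7/21600
% abacus.dock ^
:: -604793/21600
% abacus.show
:: -604793/21600
% abacus.load ^
:: -604793/21600
% abacus.show
:: -604793/21600
% ledger.knows gruzotra_om
:: no
% ledger.lodge gruzotra_om 2280-09-08
:: nil
% abacus.grow 97
:: 1490407/21600


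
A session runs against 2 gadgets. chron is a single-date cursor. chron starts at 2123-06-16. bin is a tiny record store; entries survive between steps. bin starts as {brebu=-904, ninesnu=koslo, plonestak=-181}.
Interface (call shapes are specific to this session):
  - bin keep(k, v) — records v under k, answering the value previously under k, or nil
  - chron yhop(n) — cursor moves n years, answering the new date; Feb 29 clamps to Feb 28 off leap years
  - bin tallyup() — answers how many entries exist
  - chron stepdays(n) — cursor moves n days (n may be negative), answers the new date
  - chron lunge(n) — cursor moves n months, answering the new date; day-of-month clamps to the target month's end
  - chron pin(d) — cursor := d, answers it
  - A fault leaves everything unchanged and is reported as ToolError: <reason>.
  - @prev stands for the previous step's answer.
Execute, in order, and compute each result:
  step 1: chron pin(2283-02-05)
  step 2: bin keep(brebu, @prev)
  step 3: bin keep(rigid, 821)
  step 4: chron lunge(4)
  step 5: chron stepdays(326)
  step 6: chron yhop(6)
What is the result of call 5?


Answer: 2284-04-26

Derivation:
$ chron pin 2283-02-05
[out] 2283-02-05
$ bin keep brebu @prev
[out] -904
$ bin keep rigid 821
[out] nil
$ chron lunge 4
[out] 2283-06-05
$ chron stepdays 326
[out] 2284-04-26
$ chron yhop 6
[out] 2290-04-26


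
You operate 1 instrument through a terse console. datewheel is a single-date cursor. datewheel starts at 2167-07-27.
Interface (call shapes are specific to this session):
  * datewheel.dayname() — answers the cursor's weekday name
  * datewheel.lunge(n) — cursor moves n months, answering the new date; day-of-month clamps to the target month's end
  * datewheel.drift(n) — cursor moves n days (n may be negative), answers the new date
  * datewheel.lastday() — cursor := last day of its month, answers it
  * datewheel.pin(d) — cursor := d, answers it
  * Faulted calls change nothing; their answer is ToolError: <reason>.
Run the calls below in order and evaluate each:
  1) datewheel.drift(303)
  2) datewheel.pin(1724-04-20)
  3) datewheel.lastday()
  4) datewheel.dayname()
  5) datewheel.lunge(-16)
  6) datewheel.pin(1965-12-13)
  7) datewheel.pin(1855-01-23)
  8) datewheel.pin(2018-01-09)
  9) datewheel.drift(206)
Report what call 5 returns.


Next I call drift using n='303': 2168-05-25.
I use pin using d='1724-04-20', and see 1724-04-20.
I call lastday(), which returns 1724-04-30.
Calling dayname(), and see Sunday.
Then lunge using n='-16', — result: 1722-12-30.
Then pin using d='1965-12-13', which returns 1965-12-13.
I use pin using d='1855-01-23', and see 1855-01-23.
I call pin using d='2018-01-09', and see 2018-01-09.
Calling drift using n='206', and observe 2018-08-03.

Answer: 1722-12-30


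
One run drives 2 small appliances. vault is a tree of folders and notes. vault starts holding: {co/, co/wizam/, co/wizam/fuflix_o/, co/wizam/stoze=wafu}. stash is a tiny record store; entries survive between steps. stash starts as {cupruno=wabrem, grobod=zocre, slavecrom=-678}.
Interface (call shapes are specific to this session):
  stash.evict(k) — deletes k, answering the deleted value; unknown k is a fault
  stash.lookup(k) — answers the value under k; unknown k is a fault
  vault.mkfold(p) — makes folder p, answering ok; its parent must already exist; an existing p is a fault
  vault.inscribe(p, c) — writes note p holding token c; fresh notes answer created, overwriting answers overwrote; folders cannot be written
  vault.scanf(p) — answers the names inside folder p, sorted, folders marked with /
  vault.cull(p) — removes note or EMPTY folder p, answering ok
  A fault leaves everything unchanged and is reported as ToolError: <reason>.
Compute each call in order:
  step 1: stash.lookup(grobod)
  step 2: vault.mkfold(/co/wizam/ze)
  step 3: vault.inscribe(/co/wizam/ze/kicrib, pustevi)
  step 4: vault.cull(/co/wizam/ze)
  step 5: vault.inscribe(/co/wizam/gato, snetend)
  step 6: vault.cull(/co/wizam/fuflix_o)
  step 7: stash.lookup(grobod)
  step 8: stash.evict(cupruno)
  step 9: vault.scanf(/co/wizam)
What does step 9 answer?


==> lookup(k=grobod)
<== zocre
==> mkfold(p=/co/wizam/ze)
<== ok
==> inscribe(p=/co/wizam/ze/kicrib, c=pustevi)
<== created
==> cull(p=/co/wizam/ze)
<== ToolError: not empty
==> inscribe(p=/co/wizam/gato, c=snetend)
<== created
==> cull(p=/co/wizam/fuflix_o)
<== ok
==> lookup(k=grobod)
<== zocre
==> evict(k=cupruno)
<== wabrem
==> scanf(p=/co/wizam)
<== [gato, stoze, ze/]

Answer: [gato, stoze, ze/]


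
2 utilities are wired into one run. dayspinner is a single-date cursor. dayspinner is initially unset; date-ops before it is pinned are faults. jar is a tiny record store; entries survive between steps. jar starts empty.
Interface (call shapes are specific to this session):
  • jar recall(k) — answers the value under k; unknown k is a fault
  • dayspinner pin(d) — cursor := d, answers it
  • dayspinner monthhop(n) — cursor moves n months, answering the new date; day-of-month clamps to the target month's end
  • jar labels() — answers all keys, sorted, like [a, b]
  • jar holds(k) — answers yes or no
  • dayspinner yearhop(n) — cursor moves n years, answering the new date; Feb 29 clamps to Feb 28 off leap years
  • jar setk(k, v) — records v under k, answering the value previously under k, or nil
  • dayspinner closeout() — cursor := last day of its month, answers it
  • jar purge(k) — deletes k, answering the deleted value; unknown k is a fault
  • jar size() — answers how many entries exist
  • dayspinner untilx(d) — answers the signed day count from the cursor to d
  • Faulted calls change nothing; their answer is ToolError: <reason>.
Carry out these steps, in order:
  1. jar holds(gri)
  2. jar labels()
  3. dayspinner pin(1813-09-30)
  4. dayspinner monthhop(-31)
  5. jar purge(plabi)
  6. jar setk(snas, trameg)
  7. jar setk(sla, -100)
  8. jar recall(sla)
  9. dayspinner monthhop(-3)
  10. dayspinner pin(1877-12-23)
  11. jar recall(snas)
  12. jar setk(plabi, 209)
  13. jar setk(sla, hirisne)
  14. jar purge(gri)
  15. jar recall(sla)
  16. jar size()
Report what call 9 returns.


Answer: 1810-11-28

Derivation:
Act: jar holds[k=gri]
Obs: no
Act: jar labels[]
Obs: []
Act: dayspinner pin[d=1813-09-30]
Obs: 1813-09-30
Act: dayspinner monthhop[n=-31]
Obs: 1811-02-28
Act: jar purge[k=plabi]
Obs: ToolError: no such key plabi
Act: jar setk[k=snas; v=trameg]
Obs: nil
Act: jar setk[k=sla; v=-100]
Obs: nil
Act: jar recall[k=sla]
Obs: -100
Act: dayspinner monthhop[n=-3]
Obs: 1810-11-28
Act: dayspinner pin[d=1877-12-23]
Obs: 1877-12-23
Act: jar recall[k=snas]
Obs: trameg
Act: jar setk[k=plabi; v=209]
Obs: nil
Act: jar setk[k=sla; v=hirisne]
Obs: -100
Act: jar purge[k=gri]
Obs: ToolError: no such key gri
Act: jar recall[k=sla]
Obs: hirisne
Act: jar size[]
Obs: 3


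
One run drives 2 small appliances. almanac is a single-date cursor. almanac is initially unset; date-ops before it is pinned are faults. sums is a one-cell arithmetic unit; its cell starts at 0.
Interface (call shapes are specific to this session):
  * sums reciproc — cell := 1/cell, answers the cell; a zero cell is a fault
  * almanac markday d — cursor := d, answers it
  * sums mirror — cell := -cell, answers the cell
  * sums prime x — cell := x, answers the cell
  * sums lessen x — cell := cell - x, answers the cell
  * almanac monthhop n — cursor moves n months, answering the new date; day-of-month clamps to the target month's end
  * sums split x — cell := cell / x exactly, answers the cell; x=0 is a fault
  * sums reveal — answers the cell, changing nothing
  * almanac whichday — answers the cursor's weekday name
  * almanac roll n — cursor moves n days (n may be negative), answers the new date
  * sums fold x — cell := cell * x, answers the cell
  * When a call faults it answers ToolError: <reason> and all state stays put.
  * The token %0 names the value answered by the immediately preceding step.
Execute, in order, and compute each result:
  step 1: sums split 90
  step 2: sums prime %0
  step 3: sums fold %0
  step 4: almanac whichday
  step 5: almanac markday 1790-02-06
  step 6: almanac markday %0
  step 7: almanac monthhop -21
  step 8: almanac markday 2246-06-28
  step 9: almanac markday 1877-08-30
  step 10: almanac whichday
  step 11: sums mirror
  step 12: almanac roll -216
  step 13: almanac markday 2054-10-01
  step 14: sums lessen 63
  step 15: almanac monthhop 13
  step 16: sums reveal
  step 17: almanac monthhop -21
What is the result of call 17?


Answer: 2054-02-01

Derivation:
% sums split(x: 90) => 0
% sums prime(x: %0) => 0
% sums fold(x: %0) => 0
% almanac whichday() => ToolError: no date set
% almanac markday(d: 1790-02-06) => 1790-02-06
% almanac markday(d: %0) => 1790-02-06
% almanac monthhop(n: -21) => 1788-05-06
% almanac markday(d: 2246-06-28) => 2246-06-28
% almanac markday(d: 1877-08-30) => 1877-08-30
% almanac whichday() => Thursday
% sums mirror() => 0
% almanac roll(n: -216) => 1877-01-26
% almanac markday(d: 2054-10-01) => 2054-10-01
% sums lessen(x: 63) => -63
% almanac monthhop(n: 13) => 2055-11-01
% sums reveal() => -63
% almanac monthhop(n: -21) => 2054-02-01
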